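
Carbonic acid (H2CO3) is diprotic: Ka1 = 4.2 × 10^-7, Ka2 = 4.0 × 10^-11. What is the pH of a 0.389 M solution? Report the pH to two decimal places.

Since Ka1 ≫ Ka2, the first ionization dominates [H+].
Ka1 = x²/(0.389 − x) = 4.2 × 10^-7
x ≈ √(4.2 × 10^-7 × 0.389) = 4.04 × 10^-4 M
pH = −log(4.04 × 10^-4) = 3.39

pH = 3.39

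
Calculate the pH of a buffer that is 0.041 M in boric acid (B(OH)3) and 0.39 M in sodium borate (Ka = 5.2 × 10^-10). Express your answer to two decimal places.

pKa = −log(5.2 × 10^-10) = 9.284
pH = pKa + log([A⁻]/[HA]) = 9.284 + log(0.39/0.041)
pH = 9.284 + (+0.978) = 10.26

pH = 10.26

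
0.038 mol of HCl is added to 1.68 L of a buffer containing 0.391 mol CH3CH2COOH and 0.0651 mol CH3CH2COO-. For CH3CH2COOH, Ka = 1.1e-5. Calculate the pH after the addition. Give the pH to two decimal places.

After neutralization: n(CH3CH2COOH) = 0.429 mol, n(CH3CH2COO-) = 0.0271 mol.
pKa = −log(1.1 × 10^-5) = 4.959
pH = pKa + log(n_CH3CH2COO-/n_CH3CH2COOH) = 4.959 + log(0.0271/0.429) = 4.959 + (-1.199)

pH = 3.76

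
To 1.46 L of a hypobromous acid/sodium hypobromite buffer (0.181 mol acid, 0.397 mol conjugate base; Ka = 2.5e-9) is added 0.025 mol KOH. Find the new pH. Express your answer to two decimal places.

pH = 9.03

After neutralization: n(HOBr) = 0.156 mol, n(OBr-) = 0.422 mol.
pKa = −log(2.5 × 10^-9) = 8.602
pH = pKa + log(n_OBr-/n_HOBr) = 8.602 + log(0.422/0.156) = 8.602 + (+0.432)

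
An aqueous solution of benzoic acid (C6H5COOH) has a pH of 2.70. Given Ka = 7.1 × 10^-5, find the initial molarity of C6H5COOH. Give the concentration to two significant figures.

[H+] = 10^(-2.70) = 2.00 × 10^-3 M = x
Ka = x²/(C₀ − x) ⇒ C₀ = x + x²/Ka
C₀ = 2.00 × 10^-3 + (2.00 × 10^-3)²/(7.1 × 10^-5) = 5.83 × 10^-2 M

C₀ = 5.8 × 10^-2 M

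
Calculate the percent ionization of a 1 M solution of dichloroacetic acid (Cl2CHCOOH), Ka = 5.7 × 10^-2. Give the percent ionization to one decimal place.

Cl2CHCOOH ⇌ Cl2CHCOO- + H+; let x = [H+] at equilibrium.
Ka = x²/(C₀ − x); solving the quadratic gives x = 2.12 × 10^-1 M.
% ionization = x/C₀ × 100% = 2.12 × 10^-1/1 × 100% = 21.2%

21.2%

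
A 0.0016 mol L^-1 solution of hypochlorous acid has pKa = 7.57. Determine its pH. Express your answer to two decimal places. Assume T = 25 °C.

pH = 5.18

HOCl ⇌ OCl- + H+
Ka = 10^(−7.57) = 2.69 × 10^-8
Ka = x²/(0.0016 − x) = 2.69 × 10^-8
Assume x ≪ 0.0016: x ≈ √(2.69 × 10^-8 × 0.0016) = 6.56 × 10^-6 M
(x/C₀ = 0.41% < 5%, so the approximation holds.)
pH = −log[H+] = −log(6.56 × 10^-6) = 5.18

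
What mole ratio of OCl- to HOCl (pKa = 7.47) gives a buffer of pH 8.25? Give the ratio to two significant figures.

pH = pKa + log(r) ⇒ log(r) = 8.25 − 7.47 = +0.78
r = [OCl-]/[HOCl] = 10^(+0.78) = 6.03

ratio = 6.0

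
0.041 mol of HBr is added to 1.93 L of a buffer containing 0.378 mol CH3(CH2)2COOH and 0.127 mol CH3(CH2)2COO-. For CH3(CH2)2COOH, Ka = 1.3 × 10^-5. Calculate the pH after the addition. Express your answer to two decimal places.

pH = 4.20

Added H+ converts CH3(CH2)2COO- to CH3(CH2)2COOH: CH3(CH2)2COOH → 0.419 mol, CH3(CH2)2COO- → 0.086 mol.
pKa = −log(1.3 × 10^-5) = 4.886
pH = pKa + log(n_CH3(CH2)2COO-/n_CH3(CH2)2COOH) = 4.886 + log(0.086/0.419) = 4.886 + (-0.688)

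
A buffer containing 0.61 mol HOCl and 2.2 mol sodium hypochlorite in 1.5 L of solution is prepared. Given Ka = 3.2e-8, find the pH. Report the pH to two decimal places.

pKa = −log(3.2 × 10^-8) = 7.495
Henderson–Hasselbalch: pH = pKa + log([OCl-]/[HOCl]) = 7.495 + log(2.2/0.61)
pH = 7.495 + (+0.557) = 8.05

pH = 8.05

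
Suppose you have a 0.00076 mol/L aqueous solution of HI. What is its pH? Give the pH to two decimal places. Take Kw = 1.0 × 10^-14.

HI is a strong acid and dissociates completely, so [H+] = 0.00076 M.
pH = -log(0.00076) = 3.12

pH = 3.12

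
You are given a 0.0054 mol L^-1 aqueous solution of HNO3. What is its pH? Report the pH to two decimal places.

pH = 2.27

HNO3 is a strong acid and dissociates completely, so [H+] = 0.0054 M.
pH = -log(0.0054) = 2.27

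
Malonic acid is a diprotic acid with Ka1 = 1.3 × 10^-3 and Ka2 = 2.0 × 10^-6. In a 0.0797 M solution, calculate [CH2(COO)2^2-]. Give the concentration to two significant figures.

First ionization gives [H+] ≈ [CH2(COOH)COO-] = 9.55 × 10^-3 M.
Second step: Ka2 = [H+][CH2(COO)2^2-]/[CH2(COOH)COO-] ≈ [CH2(COO)2^2-] (since [H+] ≈ [CH2(COOH)COO-]).
So [CH2(COO)2^2-] ≈ Ka2.

2.0 × 10^-6 M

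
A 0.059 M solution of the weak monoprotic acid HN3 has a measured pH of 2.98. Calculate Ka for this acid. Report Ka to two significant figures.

[H+] = 10^(-2.98) = 1.05 × 10^-3 M
At equilibrium [HA] = 0.059 − 1.05 × 10^-3 = 5.79 × 10^-2 M
Ka = [H+][A-]/[HA] = (1.05 × 10^-3)² / 5.79 × 10^-2 = 1.9 × 10^-5

Ka = 1.9 × 10^-5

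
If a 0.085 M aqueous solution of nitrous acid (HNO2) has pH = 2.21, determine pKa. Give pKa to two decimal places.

[H+] = 10^(-2.21) = 6.17 × 10^-3 M
At equilibrium [HA] = 0.085 − 6.17 × 10^-3 = 7.88 × 10^-2 M
Ka = [H+][A-]/[HA] = (6.17 × 10^-3)² / 7.88 × 10^-2 = 4.83 × 10^-4
pKa = -log(4.83 × 10^-4) = 3.32

pKa = 3.32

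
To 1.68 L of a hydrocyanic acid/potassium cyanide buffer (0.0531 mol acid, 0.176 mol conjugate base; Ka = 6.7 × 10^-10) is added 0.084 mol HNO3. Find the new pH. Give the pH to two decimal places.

pH = 9.00

Added H+ converts CN- to HCN: HCN → 0.137 mol, CN- → 0.092 mol.
pKa = −log(6.7 × 10^-10) = 9.174
pH = pKa + log([A⁻]/[HA]) = 9.174 + log(0.092/0.137) = 9.174 -0.173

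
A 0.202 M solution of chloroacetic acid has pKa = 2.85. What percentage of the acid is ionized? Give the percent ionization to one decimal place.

8.0%

ClCH2COOH ⇌ ClCH2COO- + H+; let x = [H+] at equilibrium.
Ka = 10^(−2.85) = 1.41 × 10^-3
Ka = x²/(C₀ − x); solving the quadratic gives x = 1.62 × 10^-2 M.
% ionization = x/C₀ × 100% = 1.62 × 10^-2/0.202 × 100% = 8.0%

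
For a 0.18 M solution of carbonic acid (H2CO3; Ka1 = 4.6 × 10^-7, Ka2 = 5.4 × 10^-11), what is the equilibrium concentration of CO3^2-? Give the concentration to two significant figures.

First ionization gives [H+] ≈ [HCO3-] = 2.88 × 10^-4 M.
Second step: Ka2 = [H+][CO3^2-]/[HCO3-] ≈ [CO3^2-] (since [H+] ≈ [HCO3-]).
So [CO3^2-] ≈ Ka2.

5.4 × 10^-11 M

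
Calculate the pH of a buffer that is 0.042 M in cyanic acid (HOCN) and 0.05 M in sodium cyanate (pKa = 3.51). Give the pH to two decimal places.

pH = pKa + log([A⁻]/[HA]) = 3.51 + log(0.05/0.042)
pH = 3.51 + (+0.076) = 3.59

pH = 3.59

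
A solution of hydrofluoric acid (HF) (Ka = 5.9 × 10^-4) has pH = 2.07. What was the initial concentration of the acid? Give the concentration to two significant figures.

[H+] = 10^(-2.07) = 8.51 × 10^-3 M = x
Ka = x²/(C₀ − x) ⇒ C₀ = x + x²/Ka
C₀ = 8.51 × 10^-3 + (8.51 × 10^-3)²/(5.9 × 10^-4) = 1.31 × 10^-1 M

C₀ = 1.3 × 10^-1 M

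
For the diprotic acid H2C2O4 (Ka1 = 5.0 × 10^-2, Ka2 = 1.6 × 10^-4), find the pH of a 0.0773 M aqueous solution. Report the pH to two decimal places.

Ka1 ≫ Ka2, so treat the first dissociation as the only significant source of H+.
Ka1 = x²/(0.0773 − x) = 5.0 × 10^-2
Solving the quadratic: x = (−Ka1 + √(Ka1² + 4·Ka1·C₀))/2 = 4.20 × 10^-2 M
pH = −log(4.20 × 10^-2) = 1.38

pH = 1.38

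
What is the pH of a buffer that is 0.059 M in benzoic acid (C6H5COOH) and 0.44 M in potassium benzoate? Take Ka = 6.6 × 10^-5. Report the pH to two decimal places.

pH = 5.05

pKa = −log(6.6 × 10^-5) = 4.180
pH = pKa + log([A⁻]/[HA]) = 4.180 + log(0.44/0.059)
pH = 4.180 + (+0.873) = 5.05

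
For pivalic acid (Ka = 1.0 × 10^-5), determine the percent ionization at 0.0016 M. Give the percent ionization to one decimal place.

7.6%

(CH3)3CCOOH ⇌ (CH3)3CCOO- + H+; let x = [H+] at equilibrium.
Ka = x²/(C₀ − x); solving the quadratic gives x = 1.22 × 10^-4 M.
Fraction ionized = 1.22 × 10^-4 / 0.0016 = 0.0762 → 7.6%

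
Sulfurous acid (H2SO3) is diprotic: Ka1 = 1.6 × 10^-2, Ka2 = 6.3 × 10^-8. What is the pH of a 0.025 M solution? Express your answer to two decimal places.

pH = 1.87

Since Ka1 ≫ Ka2, the first ionization dominates [H+].
Ka1 = x²/(0.025 − x) = 1.6 × 10^-2
Solving the quadratic: x = (−Ka1 + √(Ka1² + 4·Ka1·C₀))/2 = 1.35 × 10^-2 M
pH = −log(1.35 × 10^-2) = 1.87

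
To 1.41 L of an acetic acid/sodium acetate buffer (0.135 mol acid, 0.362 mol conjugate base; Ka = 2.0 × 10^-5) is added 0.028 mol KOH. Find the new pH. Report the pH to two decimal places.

OH- converts CH3COOH to CH3COO-: CH3COOH → 0.107 mol, CH3COO- → 0.39 mol.
pKa = −log(2.0 × 10^-5) = 4.699
pH = pKa + log([A⁻]/[HA]) = 4.699 + log(0.39/0.107) = 4.699 +0.562

pH = 5.26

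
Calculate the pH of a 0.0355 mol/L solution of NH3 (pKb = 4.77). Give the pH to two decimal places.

pH = 10.89

NH3 + H2O ⇌ NH4+ + OH-
Kb = 10^(−4.77) = 1.70 × 10^-5
Kb = [OH-]²/(0.0355 − [OH-]) = 1.70 × 10^-5
Since Kb ≪ C₀, [OH-] ≈ √(Kb·C₀) = 7.77 × 10^-4 M.
pOH = 3.11, so pH = 14.00 − pOH = 10.89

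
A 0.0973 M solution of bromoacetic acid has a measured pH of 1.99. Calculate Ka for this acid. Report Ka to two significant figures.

[H+] = 10^(-1.99) = 1.02 × 10^-2 M
At equilibrium [HA] = 0.0973 − 1.02 × 10^-2 = 8.71 × 10^-2 M
Ka = [H+][A-]/[HA] = (1.02 × 10^-2)² / 8.71 × 10^-2 = 1.2 × 10^-3

Ka = 1.2 × 10^-3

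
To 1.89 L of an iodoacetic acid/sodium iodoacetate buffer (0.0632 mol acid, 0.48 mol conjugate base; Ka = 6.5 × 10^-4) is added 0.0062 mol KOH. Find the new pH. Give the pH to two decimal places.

pH = 4.12

OH- converts ICH2COOH to ICH2COO-: ICH2COOH → 0.057 mol, ICH2COO- → 0.486 mol.
pKa = −log(6.5 × 10^-4) = 3.187
pH = pKa + log([A⁻]/[HA]) = 3.187 + log(0.486/0.057) = 3.187 +0.931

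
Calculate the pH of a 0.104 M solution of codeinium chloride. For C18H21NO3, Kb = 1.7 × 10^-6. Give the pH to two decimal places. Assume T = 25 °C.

pH = 4.61

C18H22NO3+ is the conjugate acid of the weak base C18H21NO3.
Ka = Kw/Kb = 1.0×10^-14 / 1.7 × 10^-6 = 5.88 × 10^-9
Let x = [H+] at equilibrium. Ka = x²/(0.104 − x).
Neglecting x in the denominator: x = √(5.88 × 10^-9 × 0.104) = 2.47 × 10^-5 M
pH = −log[H+] = −log(2.47 × 10^-5) = 4.61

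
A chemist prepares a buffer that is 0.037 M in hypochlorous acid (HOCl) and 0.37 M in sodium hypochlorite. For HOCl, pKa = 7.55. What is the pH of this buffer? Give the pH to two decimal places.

pH = 8.55

Henderson–Hasselbalch: pH = pKa + log([OCl-]/[HOCl]) = 7.55 + log(0.37/0.037)
pH = 7.55 + (+1.000) = 8.55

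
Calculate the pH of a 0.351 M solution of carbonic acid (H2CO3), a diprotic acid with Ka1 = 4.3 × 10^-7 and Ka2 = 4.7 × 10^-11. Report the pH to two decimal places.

Since Ka1 ≫ Ka2, the first ionization dominates [H+].
Ka1 = x²/(0.351 − x) = 4.3 × 10^-7
x ≈ √(4.3 × 10^-7 × 0.351) = 3.88 × 10^-4 M
pH = −log(3.88 × 10^-4) = 3.41

pH = 3.41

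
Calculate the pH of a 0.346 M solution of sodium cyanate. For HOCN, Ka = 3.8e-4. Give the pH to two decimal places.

pH = 8.48

OCN- is the conjugate base of the weak acid HOCN.
Kb = Kw/Ka = 1.0×10^-14 / 3.8 × 10^-4 = 2.63 × 10^-11
Kb = x²/(0.346 − x) = 2.63 × 10^-11
Neglecting x in the denominator: x = √(2.63 × 10^-11 × 0.346) = 3.02 × 10^-6 M
pOH = −log(3.02 × 10^-6) = 5.52; pH = 14.00 − 5.52 = 8.48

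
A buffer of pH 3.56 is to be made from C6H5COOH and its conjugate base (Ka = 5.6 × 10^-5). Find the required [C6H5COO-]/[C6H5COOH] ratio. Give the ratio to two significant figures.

ratio = 0.20

pKa = -log(5.6 × 10^-5) = 4.252
pH = pKa + log(r) ⇒ log(r) = 3.56 − 4.252 = -0.692
r = [C6H5COO-]/[C6H5COOH] = 10^(-0.692) = 0.203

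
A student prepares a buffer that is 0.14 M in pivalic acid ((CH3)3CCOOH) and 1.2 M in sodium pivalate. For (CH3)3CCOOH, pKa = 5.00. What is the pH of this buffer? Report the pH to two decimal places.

pH = 5.93

pH = pKa + log([A⁻]/[HA]) = 5.00 + log(1.2/0.14)
pH = 5.00 + (+0.933) = 5.93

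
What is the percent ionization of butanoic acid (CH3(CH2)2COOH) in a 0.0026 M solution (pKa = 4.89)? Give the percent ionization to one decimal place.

6.8%

CH3(CH2)2COOH ⇌ CH3(CH2)2COO- + H+; let x = [H+] at equilibrium.
Ka = 10^(−4.89) = 1.29 × 10^-5
Solve x² + 1.29e-05x − 3.35e-08 = 0 → x = 1.77 × 10^-4 M
Fraction ionized = 1.77 × 10^-4 / 0.0026 = 0.0681 → 6.8%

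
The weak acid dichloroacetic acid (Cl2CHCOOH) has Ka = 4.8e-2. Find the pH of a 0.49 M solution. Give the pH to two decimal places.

pH = 0.88

Cl2CHCOOH ⇌ Cl2CHCOO- + H+
Ka = [H+]²/(0.49 − [H+]) = 4.8 × 10^-2
[H+] is not negligible relative to C₀; solve [H+]² + 0.048·[H+] − 0.0235 = 0.
[H+] = [−0.048 + √(0.048² + 0.0941)]/2 = 1.31 × 10^-1 M
pH = −log[H+] = −log(1.31 × 10^-1) = 0.88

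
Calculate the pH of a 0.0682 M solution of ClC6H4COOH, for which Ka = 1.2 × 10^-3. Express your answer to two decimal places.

ClC6H4COOH ⇌ ClC6H4COO- + H+
From the ICE table, Ka = [H+]²/(0.0682 − [H+]) = 1.2 × 10^-3.
The 5% rule fails; solving [H+]² + Ka·[H+] − Ka·C₀ = 0 exactly:
[H+] = [−0.0012 + √(0.0012² + 0.000327)]/2 = 8.47 × 10^-3 M
pH = −log[H+] = −log(8.47 × 10^-3) = 2.07

pH = 2.07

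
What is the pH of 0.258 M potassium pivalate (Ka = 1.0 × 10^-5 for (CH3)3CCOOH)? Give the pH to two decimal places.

pH = 9.21

(CH3)3CCOO- is the conjugate base of the weak acid (CH3)3CCOOH.
Kb = Kw/Ka = 1.0×10^-14 / 1.0 × 10^-5 = 1.00 × 10^-9
Let x = [OH-] at equilibrium. Kb = x²/(0.258 − x).
Since Kb ≪ C₀, x ≈ √(Kb·C₀) = 1.61 × 10^-5 M.
Check: 0.0062% ionized — well under 5%, approximation valid.
pOH = 4.79, so pH = 14.00 − pOH = 9.21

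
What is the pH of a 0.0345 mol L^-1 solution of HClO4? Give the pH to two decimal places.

pH = 1.46

HClO4 is a strong acid and dissociates completely, so [H+] = 0.0345 M.
pH = -log(0.0345) = 1.46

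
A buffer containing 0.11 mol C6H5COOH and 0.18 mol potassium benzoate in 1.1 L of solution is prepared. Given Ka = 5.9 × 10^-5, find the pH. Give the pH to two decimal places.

pH = 4.44

pKa = −log(5.9 × 10^-5) = 4.229
Using pH = pKa + log([base]/[acid]) with [base]/[acid] = 0.18/0.11:
pH = 4.229 + (+0.214) = 4.44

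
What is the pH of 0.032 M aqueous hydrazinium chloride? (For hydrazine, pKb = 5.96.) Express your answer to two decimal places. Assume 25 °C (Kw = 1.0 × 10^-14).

pH = 4.77

N2H5+ is the conjugate acid of the weak base N2H4.
Kb = 10^(−5.96) = 1.10 × 10^-6
Ka = Kw/Kb = 1.0×10^-14 / 1.10 × 10^-6 = 9.09 × 10^-9
Ka = x²/(0.032 − x) = 9.09 × 10^-9
Assume x ≪ 0.032: x ≈ √(9.09 × 10^-9 × 0.032) = 1.71 × 10^-5 M
Check: 0.053% ionized — well under 5%, approximation valid.
pH = −log[H+] = −log(1.71 × 10^-5) = 4.77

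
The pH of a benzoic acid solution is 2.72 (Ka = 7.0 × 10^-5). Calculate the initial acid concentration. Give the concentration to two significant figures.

C₀ = 5.4 × 10^-2 M

[H+] = 10^(-2.72) = 1.91 × 10^-3 M = x
Ka = x²/(C₀ − x) ⇒ C₀ = x + x²/Ka
C₀ = 1.91 × 10^-3 + (1.91 × 10^-3)²/(7.0 × 10^-5) = 5.40 × 10^-2 M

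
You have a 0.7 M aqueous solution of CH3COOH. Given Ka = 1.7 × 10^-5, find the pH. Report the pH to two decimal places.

CH3COOH ⇌ CH3COO- + H+
From the ICE table, Ka = [H+]²/(0.7 − [H+]) = 1.7 × 10^-5.
Since Ka ≪ C₀, [H+] ≈ √(Ka·C₀) = 3.45 × 10^-3 M.
Check: 0.49% ionized — well under 5%, approximation valid.
pH = −log[H+] = −log(3.45 × 10^-3) = 2.46

pH = 2.46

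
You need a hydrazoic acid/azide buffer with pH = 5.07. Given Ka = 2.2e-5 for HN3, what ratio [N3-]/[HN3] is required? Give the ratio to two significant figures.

pKa = -log(2.2 × 10^-5) = 4.658
pH = pKa + log(r) ⇒ log(r) = 5.07 − 4.658 = +0.412
r = [N3-]/[HN3] = 10^(+0.412) = 2.58

ratio = 2.6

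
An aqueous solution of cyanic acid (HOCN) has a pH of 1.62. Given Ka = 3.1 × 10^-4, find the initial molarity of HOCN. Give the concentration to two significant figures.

[H+] = 10^(-1.62) = 2.40 × 10^-2 M = x
Ka = x²/(C₀ − x) ⇒ C₀ = x + x²/Ka
C₀ = 2.40 × 10^-2 + (2.40 × 10^-2)²/(3.1 × 10^-4) = 1.88 M

C₀ = 1.9 M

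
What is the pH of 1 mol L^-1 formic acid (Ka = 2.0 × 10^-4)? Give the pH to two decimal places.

HCOOH ⇌ HCOO- + H+
Ka = x²/(1 − x) = 2.0 × 10^-4
Since Ka ≪ C₀, x ≈ √(Ka·C₀) = 1.41 × 10^-2 M.
pH = −log[H+] = −log(1.41 × 10^-2) = 1.85

pH = 1.85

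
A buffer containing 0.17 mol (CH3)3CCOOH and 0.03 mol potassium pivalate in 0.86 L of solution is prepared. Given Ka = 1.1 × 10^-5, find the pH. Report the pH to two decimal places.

pKa = −log(1.1 × 10^-5) = 4.959
Using pH = pKa + log([base]/[acid]) with [base]/[acid] = 0.03/0.17:
pH = 4.959 + (-0.753) = 4.21

pH = 4.21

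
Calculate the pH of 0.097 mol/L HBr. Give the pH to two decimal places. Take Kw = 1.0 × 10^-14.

pH = 1.01

HBr is a strong acid and dissociates completely, so [H+] = 0.097 M.
pH = -log(0.097) = 1.01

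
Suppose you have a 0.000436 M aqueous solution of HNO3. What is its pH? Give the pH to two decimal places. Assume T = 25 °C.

HNO3 is a strong acid and dissociates completely, so [H+] = 0.000436 M.
pH = -log(0.000436) = 3.36

pH = 3.36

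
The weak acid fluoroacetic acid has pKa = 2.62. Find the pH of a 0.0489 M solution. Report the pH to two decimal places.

pH = 2.01

FCH2COOH ⇌ FCH2COO- + H+
Ka = 10^(−2.62) = 2.40 × 10^-3
From the ICE table, Ka = x²/(0.0489 − x) = 2.40 × 10^-3.
Here C₀/Ka ≈ 20.4, so the small-x approximation fails. Use the quadratic:
x = (−Ka + √(Ka² + 4·Ka·C₀))/2 = 9.70 × 10^-3 M
pH = −log(9.70 × 10^-3) = 2.01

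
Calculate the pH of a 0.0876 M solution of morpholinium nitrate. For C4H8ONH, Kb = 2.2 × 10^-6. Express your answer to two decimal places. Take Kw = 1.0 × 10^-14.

C4H8ONH2+ is the conjugate acid of the weak base C4H8ONH.
Ka = Kw/Kb = 1.0×10^-14 / 2.2 × 10^-6 = 4.55 × 10^-9
Ka = [H+]²/(0.0876 − [H+]) = 4.55 × 10^-9
Since Ka ≪ C₀, [H+] ≈ √(Ka·C₀) = 2.00 × 10^-5 M.
pH = −log(2.00 × 10^-5) = 4.70

pH = 4.70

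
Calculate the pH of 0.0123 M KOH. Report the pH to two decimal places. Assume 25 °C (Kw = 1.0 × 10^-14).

pH = 12.09

KOH is a strong base; [OH-] = 0.0123 M.
pOH = -log(0.0123) = 1.91
pH = 14.00 - 1.91 = 12.09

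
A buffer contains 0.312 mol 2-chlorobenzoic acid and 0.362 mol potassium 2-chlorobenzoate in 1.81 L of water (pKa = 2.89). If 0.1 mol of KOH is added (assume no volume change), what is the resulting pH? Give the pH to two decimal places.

After neutralization: n(ClC6H4COOH) = 0.212 mol, n(ClC6H4COO-) = 0.462 mol.
Henderson–Hasselbalch with mole ratio 0.462/0.212: pH = 2.89 + (+0.338)

pH = 3.23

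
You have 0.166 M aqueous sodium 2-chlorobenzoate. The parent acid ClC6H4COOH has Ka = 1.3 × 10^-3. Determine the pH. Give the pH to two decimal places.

ClC6H4COO- is the conjugate base of the weak acid ClC6H4COOH.
Kb = Kw/Ka = 1.0×10^-14 / 1.3 × 10^-3 = 7.69 × 10^-12
Let x = [OH-] at equilibrium. Kb = x²/(0.166 − x).
Neglecting x in the denominator: x = √(7.69 × 10^-12 × 0.166) = 1.13 × 10^-6 M
pOH = −log(1.13 × 10^-6) = 5.95; pH = 14.00 − 5.95 = 8.05

pH = 8.05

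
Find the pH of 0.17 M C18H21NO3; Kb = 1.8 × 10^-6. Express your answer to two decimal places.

pH = 10.74

C18H21NO3 + H2O ⇌ C18H22NO3+ + OH-
Kb = [OH-]²/(0.17 − [OH-]) = 1.8 × 10^-6
Neglecting [OH-] in the denominator: [OH-] = √(1.8 × 10^-6 × 0.17) = 5.53 × 10^-4 M
pOH = −log(5.53 × 10^-4) = 3.26; pH = 14.00 − 3.26 = 10.74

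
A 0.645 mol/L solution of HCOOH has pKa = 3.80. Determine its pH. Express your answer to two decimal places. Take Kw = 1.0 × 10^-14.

pH = 2.00

HCOOH ⇌ HCOO- + H+
Ka = 10^(−3.80) = 1.58 × 10^-4
Ka = [H+]²/(0.645 − [H+]) = 1.58 × 10^-4
Neglecting [H+] in the denominator: [H+] = √(1.58 × 10^-4 × 0.645) = 1.01 × 10^-2 M
([H+]/C₀ = 1.6% < 5%, so the approximation holds.)
pH = −log(1.01 × 10^-2) = 2.00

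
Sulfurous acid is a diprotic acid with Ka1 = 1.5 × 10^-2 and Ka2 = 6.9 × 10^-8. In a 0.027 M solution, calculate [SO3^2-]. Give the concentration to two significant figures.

6.9 × 10^-8 M

First ionization gives [H+] ≈ [HSO3-] = 1.40 × 10^-2 M.
Second step: Ka2 = [H+][SO3^2-]/[HSO3-] ≈ [SO3^2-] (since [H+] ≈ [HSO3-]).
So [SO3^2-] ≈ Ka2.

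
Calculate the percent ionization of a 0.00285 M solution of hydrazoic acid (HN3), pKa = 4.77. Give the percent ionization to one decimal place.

HN3 ⇌ N3- + H+; let x = [H+] at equilibrium.
Ka = 10^(−4.77) = 1.70 × 10^-5
Solve x² + 1.7e-05x − 4.85e-08 = 0 → x = 2.12 × 10^-4 M
Fraction ionized = 2.12 × 10^-4 / 0.00285 = 0.0744 → 7.4%

7.4%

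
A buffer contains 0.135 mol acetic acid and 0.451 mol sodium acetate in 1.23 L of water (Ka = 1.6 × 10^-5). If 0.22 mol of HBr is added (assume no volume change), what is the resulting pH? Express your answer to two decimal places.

After neutralization: n(CH3COOH) = 0.355 mol, n(CH3COO-) = 0.231 mol.
pKa = −log(1.6 × 10^-5) = 4.796
pH = pKa + log(n_CH3COO-/n_CH3COOH) = 4.796 + log(0.231/0.355) = 4.796 + (-0.187)

pH = 4.61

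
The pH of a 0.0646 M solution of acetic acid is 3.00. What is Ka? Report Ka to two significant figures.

Ka = 1.6 × 10^-5

[H+] = 10^(-3.00) = 1.00 × 10^-3 M
At equilibrium [HA] = 0.0646 − 1.00 × 10^-3 = 6.36 × 10^-2 M
Ka = [H+][A-]/[HA] = (1.00 × 10^-3)² / 6.36 × 10^-2 = 1.6 × 10^-5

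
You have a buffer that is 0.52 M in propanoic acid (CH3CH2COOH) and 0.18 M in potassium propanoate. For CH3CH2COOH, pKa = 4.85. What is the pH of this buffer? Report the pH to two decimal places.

pH = 4.39

Using pH = pKa + log([base]/[acid]) with [base]/[acid] = 0.18/0.52:
pH = 4.85 + (-0.461) = 4.39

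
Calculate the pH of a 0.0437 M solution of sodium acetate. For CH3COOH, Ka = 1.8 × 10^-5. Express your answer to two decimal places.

CH3COO- is the conjugate base of the weak acid CH3COOH.
Kb = Kw/Ka = 1.0×10^-14 / 1.8 × 10^-5 = 5.56 × 10^-10
Kb = [OH-]²/(0.0437 − [OH-]) = 5.56 × 10^-10
Since Kb ≪ C₀, [OH-] ≈ √(Kb·C₀) = 4.93 × 10^-6 M.
pOH = 5.31, so pH = 14.00 − pOH = 8.69

pH = 8.69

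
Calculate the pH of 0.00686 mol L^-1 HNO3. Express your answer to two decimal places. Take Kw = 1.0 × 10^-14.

pH = 2.16

HNO3 is a strong acid and dissociates completely, so [H+] = 0.00686 M.
pH = -log(0.00686) = 2.16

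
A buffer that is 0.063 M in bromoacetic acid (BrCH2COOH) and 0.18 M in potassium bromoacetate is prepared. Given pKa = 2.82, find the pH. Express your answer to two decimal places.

Henderson–Hasselbalch: pH = pKa + log([BrCH2COO-]/[BrCH2COOH]) = 2.82 + log(0.18/0.063)
pH = 2.82 + (+0.456) = 3.28

pH = 3.28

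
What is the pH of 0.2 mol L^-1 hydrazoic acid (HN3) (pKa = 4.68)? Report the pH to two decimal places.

HN3 ⇌ N3- + H+
Ka = 10^(−4.68) = 2.09 × 10^-5
From the ICE table, Ka = [H+]²/(0.2 − [H+]) = 2.09 × 10^-5.
Neglecting [H+] in the denominator: [H+] = √(2.09 × 10^-5 × 0.2) = 2.04 × 10^-3 M
([H+]/C₀ = 1% < 5%, so the approximation holds.)
pH = −log[H+] = −log(2.04 × 10^-3) = 2.69

pH = 2.69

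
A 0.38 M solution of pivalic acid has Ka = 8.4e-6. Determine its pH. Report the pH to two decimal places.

(CH3)3CCOOH ⇌ (CH3)3CCOO- + H+
From the ICE table, Ka = x²/(0.38 − x) = 8.4 × 10^-6.
Assume x ≪ 0.38: x ≈ √(8.4 × 10^-6 × 0.38) = 1.79 × 10^-3 M
Check: 0.47% ionized — well under 5%, approximation valid.
pH = −log(1.79 × 10^-3) = 2.75

pH = 2.75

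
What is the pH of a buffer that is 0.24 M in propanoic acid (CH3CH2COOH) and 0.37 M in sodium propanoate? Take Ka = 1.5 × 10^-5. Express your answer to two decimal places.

pKa = −log(1.5 × 10^-5) = 4.824
Henderson–Hasselbalch: pH = pKa + log([CH3CH2COO-]/[CH3CH2COOH]) = 4.824 + log(0.37/0.24)
pH = 4.824 + (+0.188) = 5.01

pH = 5.01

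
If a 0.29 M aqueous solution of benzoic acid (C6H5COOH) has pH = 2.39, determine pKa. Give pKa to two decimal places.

pKa = 4.24

[H+] = 10^(-2.39) = 4.07 × 10^-3 M
At equilibrium [HA] = 0.29 − 4.07 × 10^-3 = 2.86 × 10^-1 M
Ka = [H+][A-]/[HA] = (4.07 × 10^-3)² / 2.86 × 10^-1 = 5.79 × 10^-5
pKa = -log(5.79 × 10^-5) = 4.24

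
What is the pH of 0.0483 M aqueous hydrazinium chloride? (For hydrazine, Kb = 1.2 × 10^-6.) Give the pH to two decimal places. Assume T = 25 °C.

N2H5+ is the conjugate acid of the weak base N2H4.
Ka = Kw/Kb = 1.0×10^-14 / 1.2 × 10^-6 = 8.33 × 10^-9
From the ICE table, Ka = [H+]²/(0.0483 − [H+]) = 8.33 × 10^-9.
Neglecting [H+] in the denominator: [H+] = √(8.33 × 10^-9 × 0.0483) = 2.01 × 10^-5 M
pH = −log[H+] = −log(2.01 × 10^-5) = 4.70

pH = 4.70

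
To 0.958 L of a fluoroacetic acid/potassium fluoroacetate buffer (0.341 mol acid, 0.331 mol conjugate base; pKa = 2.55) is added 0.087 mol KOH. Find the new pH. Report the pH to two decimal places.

After neutralization: n(FCH2COOH) = 0.254 mol, n(FCH2COO-) = 0.418 mol.
Henderson–Hasselbalch with mole ratio 0.418/0.254: pH = 2.55 + (+0.216)

pH = 2.77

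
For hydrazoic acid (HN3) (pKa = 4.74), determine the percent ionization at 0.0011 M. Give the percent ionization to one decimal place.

12.1%

HN3 ⇌ N3- + H+; let x = [H+] at equilibrium.
Ka = 10^(−4.74) = 1.82 × 10^-5
Solve x² + 1.82e-05x − 2e-08 = 0 → x = 1.33 × 10^-4 M
% ionization = x/C₀ × 100% = 1.33 × 10^-4/0.0011 × 100% = 12.1%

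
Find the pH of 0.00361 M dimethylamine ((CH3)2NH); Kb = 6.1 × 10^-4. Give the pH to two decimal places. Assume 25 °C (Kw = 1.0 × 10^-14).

pH = 11.08

(CH3)2NH + H2O ⇌ (CH3)2NH2+ + OH-
From the ICE table, Kb = x²/(0.00361 − x) = 6.1 × 10^-4.
x is not negligible relative to C₀; solve x² + 0.00061·x − 2.2e-06 = 0.
x = (−Kb + √(Kb² + 4·Kb·C₀))/2 = 1.21 × 10^-3 M
pOH = 2.92, so pH = 14.00 − pOH = 11.08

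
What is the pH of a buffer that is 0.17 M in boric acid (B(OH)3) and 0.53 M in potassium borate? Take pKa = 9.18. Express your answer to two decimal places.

pH = pKa + log([A⁻]/[HA]) = 9.18 + log(0.53/0.17)
pH = 9.18 + (+0.494) = 9.67

pH = 9.67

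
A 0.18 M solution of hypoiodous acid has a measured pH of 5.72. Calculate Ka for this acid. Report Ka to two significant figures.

[H+] = 10^(-5.72) = 1.91 × 10^-6 M
At equilibrium [HA] = 0.18 − 1.91 × 10^-6 = 1.80 × 10^-1 M
Ka = [H+][A-]/[HA] = (1.91 × 10^-6)² / 1.80 × 10^-1 = 2.0 × 10^-11

Ka = 2.0 × 10^-11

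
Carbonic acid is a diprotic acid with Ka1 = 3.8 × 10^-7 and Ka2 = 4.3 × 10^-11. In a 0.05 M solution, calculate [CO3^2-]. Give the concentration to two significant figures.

4.3 × 10^-11 M

First ionization gives [H+] ≈ [HCO3-] = 1.38 × 10^-4 M.
Second step: Ka2 = [H+][CO3^2-]/[HCO3-] ≈ [CO3^2-] (since [H+] ≈ [HCO3-]).
So [CO3^2-] ≈ Ka2.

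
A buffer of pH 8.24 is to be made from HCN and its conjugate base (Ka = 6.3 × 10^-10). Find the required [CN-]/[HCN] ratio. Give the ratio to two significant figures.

ratio = 0.11

pKa = -log(6.3 × 10^-10) = 9.201
pH = pKa + log(r) ⇒ log(r) = 8.24 − 9.201 = -0.961
r = [CN-]/[HCN] = 10^(-0.961) = 0.109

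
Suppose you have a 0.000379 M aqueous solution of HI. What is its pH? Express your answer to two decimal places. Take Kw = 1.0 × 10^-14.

HI is a strong acid and dissociates completely, so [H+] = 0.000379 M.
pH = -log(0.000379) = 3.42

pH = 3.42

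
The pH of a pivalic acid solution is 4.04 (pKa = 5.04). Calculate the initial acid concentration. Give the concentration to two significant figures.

[H+] = 10^(-4.04) = 9.12 × 10^-5 M = x
Ka = 10^(−5.04) = 9.12 × 10^-6
Ka = x²/(C₀ − x) ⇒ C₀ = x + x²/Ka
C₀ = 9.12 × 10^-5 + (9.12 × 10^-5)²/(9.12 × 10^-6) = 1.00 × 10^-3 M

C₀ = 1.0 × 10^-3 M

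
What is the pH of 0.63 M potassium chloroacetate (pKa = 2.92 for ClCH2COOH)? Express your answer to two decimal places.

pH = 8.36

ClCH2COO- is the conjugate base of the weak acid ClCH2COOH.
Ka = 10^(−2.92) = 1.20 × 10^-3
Kb = Kw/Ka = 1.0×10^-14 / 1.20 × 10^-3 = 8.33 × 10^-12
From the ICE table, Kb = x²/(0.63 − x) = 8.33 × 10^-12.
Since Kb ≪ C₀, x ≈ √(Kb·C₀) = 2.29 × 10^-6 M.
Check: 0.00036% ionized — well under 5%, approximation valid.
pOH = −log(2.29 × 10^-6) = 5.64; pH = 14.00 − 5.64 = 8.36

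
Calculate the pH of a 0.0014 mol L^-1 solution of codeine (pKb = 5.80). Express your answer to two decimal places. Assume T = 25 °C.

C18H21NO3 + H2O ⇌ C18H22NO3+ + OH-
Kb = 10^(−5.80) = 1.58 × 10^-6
From the ICE table, Kb = x²/(0.0014 − x) = 1.58 × 10^-6.
Since Kb ≪ C₀, x ≈ √(Kb·C₀) = 4.70 × 10^-5 M.
pOH = −log(4.70 × 10^-5) = 4.33; pH = 14.00 − 4.33 = 9.67

pH = 9.67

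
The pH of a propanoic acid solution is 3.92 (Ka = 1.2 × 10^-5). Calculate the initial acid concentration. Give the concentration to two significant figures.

C₀ = 1.3 × 10^-3 M

[H+] = 10^(-3.92) = 1.20 × 10^-4 M = x
Ka = x²/(C₀ − x) ⇒ C₀ = x + x²/Ka
C₀ = 1.20 × 10^-4 + (1.20 × 10^-4)²/(1.2 × 10^-5) = 1.32 × 10^-3 M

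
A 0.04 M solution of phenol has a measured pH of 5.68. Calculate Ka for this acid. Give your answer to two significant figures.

[H+] = 10^(-5.68) = 2.09 × 10^-6 M
At equilibrium [HA] = 0.04 − 2.09 × 10^-6 = 4.00 × 10^-2 M
Ka = [H+][A-]/[HA] = (2.09 × 10^-6)² / 4.00 × 10^-2 = 1.1 × 10^-10

Ka = 1.1 × 10^-10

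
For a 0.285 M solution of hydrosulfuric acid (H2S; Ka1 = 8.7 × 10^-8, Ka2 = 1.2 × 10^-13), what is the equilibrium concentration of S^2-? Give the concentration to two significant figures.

1.2 × 10^-13 M

First ionization gives [H+] ≈ [HS-] = 1.57 × 10^-4 M.
Second step: Ka2 = [H+][S^2-]/[HS-] ≈ [S^2-] (since [H+] ≈ [HS-]).
So [S^2-] ≈ Ka2.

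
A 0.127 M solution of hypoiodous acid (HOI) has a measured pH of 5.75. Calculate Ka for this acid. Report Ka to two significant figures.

Ka = 2.5 × 10^-11

[H+] = 10^(-5.75) = 1.78 × 10^-6 M
At equilibrium [HA] = 0.127 − 1.78 × 10^-6 = 1.27 × 10^-1 M
Ka = [H+][A-]/[HA] = (1.78 × 10^-6)² / 1.27 × 10^-1 = 2.5 × 10^-11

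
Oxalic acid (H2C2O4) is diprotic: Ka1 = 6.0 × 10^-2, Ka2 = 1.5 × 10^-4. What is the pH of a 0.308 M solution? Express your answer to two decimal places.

pH = 0.96

Since Ka1 ≫ Ka2, the first ionization dominates [H+].
Ka1 = x²/(0.308 − x) = 6.0 × 10^-2
Solving the quadratic: x = (−Ka1 + √(Ka1² + 4·Ka1·C₀))/2 = 1.09 × 10^-1 M
pH = −log(1.09 × 10^-1) = 0.96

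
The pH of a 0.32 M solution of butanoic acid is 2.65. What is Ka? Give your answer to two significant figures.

Ka = 1.6 × 10^-5

[H+] = 10^(-2.65) = 2.24 × 10^-3 M
At equilibrium [HA] = 0.32 − 2.24 × 10^-3 = 3.18 × 10^-1 M
Ka = [H+][A-]/[HA] = (2.24 × 10^-3)² / 3.18 × 10^-1 = 1.6 × 10^-5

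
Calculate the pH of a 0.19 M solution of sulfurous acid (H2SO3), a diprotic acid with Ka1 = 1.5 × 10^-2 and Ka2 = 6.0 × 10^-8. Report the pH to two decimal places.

Ka1 ≫ Ka2, so treat the first dissociation as the only significant source of H+.
Ka1 = x²/(0.19 − x) = 1.5 × 10^-2
Solving the quadratic: x = (−Ka1 + √(Ka1² + 4·Ka1·C₀))/2 = 4.64 × 10^-2 M
pH = −log(4.64 × 10^-2) = 1.33

pH = 1.33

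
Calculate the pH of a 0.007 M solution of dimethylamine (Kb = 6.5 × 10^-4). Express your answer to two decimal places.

pH = 11.26

(CH3)2NH + H2O ⇌ (CH3)2NH2+ + OH-
From the ICE table, Kb = [OH-]²/(0.007 − [OH-]) = 6.5 × 10^-4.
The 5% rule fails; solving [OH-]² + Kb·[OH-] − Kb·C₀ = 0 exactly:
[OH-] = [−0.00065 + √(0.00065² + 1.82e-05)]/2 = 1.83 × 10^-3 M
pOH = 2.74, so pH = 14.00 − pOH = 11.26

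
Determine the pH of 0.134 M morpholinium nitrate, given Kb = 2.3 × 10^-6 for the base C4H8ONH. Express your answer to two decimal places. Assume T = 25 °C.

pH = 4.62

C4H8ONH2+ is the conjugate acid of the weak base C4H8ONH.
Ka = Kw/Kb = 1.0×10^-14 / 2.3 × 10^-6 = 4.35 × 10^-9
From the ICE table, Ka = [H+]²/(0.134 − [H+]) = 4.35 × 10^-9.
Since Ka ≪ C₀, [H+] ≈ √(Ka·C₀) = 2.41 × 10^-5 M.
([H+]/C₀ = 0.018% < 5%, so the approximation holds.)
pH = −log(2.41 × 10^-5) = 4.62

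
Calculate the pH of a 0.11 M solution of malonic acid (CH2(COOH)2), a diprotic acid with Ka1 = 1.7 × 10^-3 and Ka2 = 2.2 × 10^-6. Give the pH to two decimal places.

Ka1 ≫ Ka2, so treat the first dissociation as the only significant source of H+.
Ka1 = x²/(0.11 − x) = 1.7 × 10^-3
Solving the quadratic: x = (−Ka1 + √(Ka1² + 4·Ka1·C₀))/2 = 1.29 × 10^-2 M
pH = −log(1.29 × 10^-2) = 1.89

pH = 1.89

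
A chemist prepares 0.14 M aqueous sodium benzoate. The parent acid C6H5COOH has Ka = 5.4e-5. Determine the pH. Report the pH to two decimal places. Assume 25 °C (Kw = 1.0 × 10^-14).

C6H5COO- is the conjugate base of the weak acid C6H5COOH.
Kb = Kw/Ka = 1.0×10^-14 / 5.4 × 10^-5 = 1.85 × 10^-10
Kb = x²/(0.14 − x) = 1.85 × 10^-10
Assume x ≪ 0.14: x ≈ √(1.85 × 10^-10 × 0.14) = 5.09 × 10^-6 M
(x/C₀ = 0.0036% < 5%, so the approximation holds.)
pOH = −log(5.09 × 10^-6) = 5.29; pH = 14.00 − 5.29 = 8.71

pH = 8.71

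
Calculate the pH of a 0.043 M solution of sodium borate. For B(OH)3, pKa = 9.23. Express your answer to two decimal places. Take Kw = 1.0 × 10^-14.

pH = 10.93

B(OH)4- is the conjugate base of the weak acid B(OH)3.
Ka = 10^(−9.23) = 5.89 × 10^-10
Kb = Kw/Ka = 1.0×10^-14 / 5.89 × 10^-10 = 1.70 × 10^-5
From the ICE table, Kb = x²/(0.043 − x) = 1.70 × 10^-5.
Assume x ≪ 0.043: x ≈ √(1.70 × 10^-5 × 0.043) = 8.55 × 10^-4 M
Check: 2% ionized — well under 5%, approximation valid.
pOH = 3.07, so pH = 14.00 − pOH = 10.93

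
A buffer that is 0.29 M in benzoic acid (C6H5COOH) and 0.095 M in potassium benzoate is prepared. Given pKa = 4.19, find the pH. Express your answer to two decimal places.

pH = 3.71

pH = pKa + log([A⁻]/[HA]) = 4.19 + log(0.095/0.29)
pH = 4.19 + (-0.485) = 3.71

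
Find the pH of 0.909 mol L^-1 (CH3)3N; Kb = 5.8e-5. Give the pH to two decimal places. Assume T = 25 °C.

(CH3)3N + H2O ⇌ (CH3)3NH+ + OH-
Kb = [OH-]²/(0.909 − [OH-]) = 5.8 × 10^-5
Neglecting [OH-] in the denominator: [OH-] = √(5.8 × 10^-5 × 0.909) = 7.26 × 10^-3 M
Check: 0.8% ionized — well under 5%, approximation valid.
pOH = −log(7.26 × 10^-3) = 2.14; pH = 14.00 − 2.14 = 11.86

pH = 11.86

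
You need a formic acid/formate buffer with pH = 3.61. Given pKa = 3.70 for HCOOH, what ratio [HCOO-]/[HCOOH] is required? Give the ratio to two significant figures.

ratio = 0.81

pH = pKa + log(r) ⇒ log(r) = 3.61 − 3.70 = -0.09
r = [HCOO-]/[HCOOH] = 10^(-0.09) = 0.813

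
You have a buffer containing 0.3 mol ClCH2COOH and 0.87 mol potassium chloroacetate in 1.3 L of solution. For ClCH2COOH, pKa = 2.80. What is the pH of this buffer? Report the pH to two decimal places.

Using pH = pKa + log([base]/[acid]) with [base]/[acid] = 0.87/0.3:
pH = 2.80 + (+0.462) = 3.26

pH = 3.26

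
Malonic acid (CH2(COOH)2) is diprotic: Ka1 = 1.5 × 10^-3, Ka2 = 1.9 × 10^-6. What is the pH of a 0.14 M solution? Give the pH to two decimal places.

Ka1 ≫ Ka2, so treat the first dissociation as the only significant source of H+.
Ka1 = x²/(0.14 − x) = 1.5 × 10^-3
Solving the quadratic: x = (−Ka1 + √(Ka1² + 4·Ka1·C₀))/2 = 1.38 × 10^-2 M
pH = −log(1.38 × 10^-2) = 1.86

pH = 1.86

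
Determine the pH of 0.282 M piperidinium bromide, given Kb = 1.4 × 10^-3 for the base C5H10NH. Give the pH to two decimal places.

pH = 5.85

C5H10NH2+ is the conjugate acid of the weak base C5H10NH.
Ka = Kw/Kb = 1.0×10^-14 / 1.4 × 10^-3 = 7.14 × 10^-12
From the ICE table, Ka = [H+]²/(0.282 − [H+]) = 7.14 × 10^-12.
Since Ka ≪ C₀, [H+] ≈ √(Ka·C₀) = 1.42 × 10^-6 M.
pH = −log[H+] = −log(1.42 × 10^-6) = 5.85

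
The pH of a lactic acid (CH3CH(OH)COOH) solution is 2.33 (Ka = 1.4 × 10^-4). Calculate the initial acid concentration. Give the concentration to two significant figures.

C₀ = 1.6 × 10^-1 M

[H+] = 10^(-2.33) = 4.68 × 10^-3 M = x
Ka = x²/(C₀ − x) ⇒ C₀ = x + x²/Ka
C₀ = 4.68 × 10^-3 + (4.68 × 10^-3)²/(1.4 × 10^-4) = 1.61 × 10^-1 M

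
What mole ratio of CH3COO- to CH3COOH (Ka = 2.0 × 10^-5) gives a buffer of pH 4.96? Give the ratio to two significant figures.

pKa = -log(2.0 × 10^-5) = 4.699
pH = pKa + log(r) ⇒ log(r) = 4.96 − 4.699 = +0.261
r = [CH3COO-]/[CH3COOH] = 10^(+0.261) = 1.82

ratio = 1.8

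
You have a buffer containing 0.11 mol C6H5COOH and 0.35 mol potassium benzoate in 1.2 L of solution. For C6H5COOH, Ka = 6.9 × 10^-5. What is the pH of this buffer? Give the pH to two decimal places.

pH = 4.66

pKa = −log(6.9 × 10^-5) = 4.161
pH = pKa + log([A⁻]/[HA]) = 4.161 + log(0.35/0.11)
pH = 4.161 + (+0.503) = 4.66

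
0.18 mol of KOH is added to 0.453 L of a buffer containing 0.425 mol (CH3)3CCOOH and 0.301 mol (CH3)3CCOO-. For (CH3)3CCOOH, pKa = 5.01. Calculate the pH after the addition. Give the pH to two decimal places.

pH = 5.30

After neutralization: n((CH3)3CCOOH) = 0.245 mol, n((CH3)3CCOO-) = 0.481 mol.
pH = pKa + log([A⁻]/[HA]) = 5.01 + log(0.481/0.245) = 5.01 +0.293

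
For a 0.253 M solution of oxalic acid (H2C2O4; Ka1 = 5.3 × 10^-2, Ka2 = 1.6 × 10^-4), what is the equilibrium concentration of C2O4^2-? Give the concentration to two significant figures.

1.6 × 10^-4 M

First ionization gives [H+] ≈ [HC2O4-] = 9.23 × 10^-2 M.
Second step: Ka2 = [H+][C2O4^2-]/[HC2O4-] ≈ [C2O4^2-] (since [H+] ≈ [HC2O4-]).
So [C2O4^2-] ≈ Ka2.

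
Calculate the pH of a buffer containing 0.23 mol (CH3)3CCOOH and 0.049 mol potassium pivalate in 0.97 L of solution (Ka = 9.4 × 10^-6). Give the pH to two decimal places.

pH = 4.36

pKa = −log(9.4 × 10^-6) = 5.027
Henderson–Hasselbalch: pH = pKa + log([(CH3)3CCOO-]/[(CH3)3CCOOH]) = 5.027 + log(0.049/0.23)
pH = 5.027 + (-0.672) = 4.36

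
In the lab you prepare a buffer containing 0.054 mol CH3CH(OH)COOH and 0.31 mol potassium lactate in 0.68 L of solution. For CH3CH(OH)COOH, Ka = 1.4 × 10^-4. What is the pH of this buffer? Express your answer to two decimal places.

pH = 4.61

pKa = −log(1.4 × 10^-4) = 3.854
Henderson–Hasselbalch: pH = pKa + log([CH3CH(OH)COO-]/[CH3CH(OH)COOH]) = 3.854 + log(0.31/0.054)
pH = 3.854 + (+0.759) = 4.61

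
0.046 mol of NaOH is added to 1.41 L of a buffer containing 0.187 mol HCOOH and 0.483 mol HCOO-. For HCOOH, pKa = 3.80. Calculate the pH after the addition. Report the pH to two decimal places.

pH = 4.37

OH- converts HCOOH to HCOO-: HCOOH → 0.141 mol, HCOO- → 0.529 mol.
Henderson–Hasselbalch with mole ratio 0.529/0.141: pH = 3.80 + (+0.574)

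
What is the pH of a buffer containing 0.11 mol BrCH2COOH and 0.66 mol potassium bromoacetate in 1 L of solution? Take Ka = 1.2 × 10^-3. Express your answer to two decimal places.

pKa = −log(1.2 × 10^-3) = 2.921
Using pH = pKa + log([base]/[acid]) with [base]/[acid] = 0.66/0.11:
pH = 2.921 + (+0.778) = 3.70

pH = 3.70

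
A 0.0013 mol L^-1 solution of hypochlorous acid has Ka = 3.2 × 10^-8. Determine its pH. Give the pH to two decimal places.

pH = 5.19

HOCl ⇌ OCl- + H+
Let x = [H+] at equilibrium. Ka = x²/(0.0013 − x).
Since Ka ≪ C₀, x ≈ √(Ka·C₀) = 6.45 × 10^-6 M.
(x/C₀ = 0.5% < 5%, so the approximation holds.)
pH = −log[H+] = −log(6.45 × 10^-6) = 5.19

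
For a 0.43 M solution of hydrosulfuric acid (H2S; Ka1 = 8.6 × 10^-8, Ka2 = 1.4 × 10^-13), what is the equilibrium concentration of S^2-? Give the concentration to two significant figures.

First ionization gives [H+] ≈ [HS-] = 1.92 × 10^-4 M.
Second step: Ka2 = [H+][S^2-]/[HS-] ≈ [S^2-] (since [H+] ≈ [HS-]).
So [S^2-] ≈ Ka2.

1.4 × 10^-13 M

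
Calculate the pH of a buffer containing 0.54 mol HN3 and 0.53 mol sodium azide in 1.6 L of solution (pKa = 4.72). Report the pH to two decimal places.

pH = 4.71

pH = pKa + log([A⁻]/[HA]) = 4.72 + log(0.53/0.54)
pH = 4.72 + (-0.008) = 4.71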